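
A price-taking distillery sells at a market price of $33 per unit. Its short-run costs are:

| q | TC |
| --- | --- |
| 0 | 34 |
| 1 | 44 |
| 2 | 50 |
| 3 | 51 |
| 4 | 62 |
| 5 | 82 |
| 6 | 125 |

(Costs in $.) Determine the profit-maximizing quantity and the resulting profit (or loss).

q = 5; profit = $83

Profit at each row (π = 33q − TC): q=0: -34; q=1: -11; q=2: 16; q=3: 48; q=4: 70; q=5: 83; q=6: 73.
Profit is maximized at q = 5. AVC there is 48/5 = $9.60 ≤ P, so producing beats shutting down (which would give -$34).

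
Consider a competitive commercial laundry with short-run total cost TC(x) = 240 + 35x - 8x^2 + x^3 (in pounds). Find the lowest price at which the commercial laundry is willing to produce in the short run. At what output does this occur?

Short-run supply begins at min AVC. From VC = 35x - 8x^2 + x^3, AVC = 35 - 8x + x^2.
At the minimum of AVC, MC = AVC. MC = 35 - 16x + 3x^2; setting MC = AVC gives 2x^2 - 8x = 0, so x = 4. min AVC = 19.
For P < £19 the firm produces nothing.

£19 per unit, at x = 4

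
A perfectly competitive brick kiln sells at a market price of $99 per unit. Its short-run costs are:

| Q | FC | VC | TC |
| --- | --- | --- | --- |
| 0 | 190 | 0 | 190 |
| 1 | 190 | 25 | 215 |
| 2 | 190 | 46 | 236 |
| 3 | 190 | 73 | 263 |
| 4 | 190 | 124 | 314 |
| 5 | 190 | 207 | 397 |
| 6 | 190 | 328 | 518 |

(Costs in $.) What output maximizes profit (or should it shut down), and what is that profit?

Tabulate TR − TC: Q=0: -190; Q=1: -116; Q=2: -38; Q=3: 34; Q=4: 82; Q=5: 98; Q=6: 76.
Profit is maximized at Q = 5. AVC there is 207/5 = $41.40 ≤ P, so producing beats shutting down (which would give -$190).

Q = 5; profit = $98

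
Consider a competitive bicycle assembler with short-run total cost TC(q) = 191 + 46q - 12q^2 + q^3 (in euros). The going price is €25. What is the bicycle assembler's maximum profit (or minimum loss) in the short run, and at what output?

Profit = -€93 at q = 7

AVC = 46 - 12q + q^2; min AVC = €10 at q = 6. Since P = €25 ≥ min AVC, the firm produces.
MC = 46 - 24q + 3q^2. Setting P = MC and taking the root on the rising branch gives q* = 7.
TR = 25·7 = 175. TC = 191 + 77 = 268. Profit = 175 − 268 = -€93.
That loss of €93 beats the €191 the firm would lose by shutting down; producing recovers €98 of fixed cost.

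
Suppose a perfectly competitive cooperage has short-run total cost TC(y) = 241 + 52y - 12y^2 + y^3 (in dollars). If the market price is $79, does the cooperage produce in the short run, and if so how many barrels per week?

Produce at y = 9

From TC, MC = TC'(y) = 52 - 24y + 3y^2 and AVC = VC/y = 52 - 12y + y^2.
AVC hits its minimum where MC = AVC, at y = 6, giving min AVC = 52 - 12·6 + 6^2 = $16.
Because $79 ≥ $16, revenue can cover variable cost; the firm operates.
Solving P = MC: -27 - 24y + 3y^2 = 0 ⇒ y = -1 or 9. On the upward-sloping branch, y* = 9.
Check: AVC at y = 9 is $25 ≤ P, so revenue covers variable cost.
Profit = P·y − TC = 79·9 − 466 = $245.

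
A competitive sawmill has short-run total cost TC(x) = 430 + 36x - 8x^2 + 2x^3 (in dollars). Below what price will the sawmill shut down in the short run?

$28 per unit

The firm shuts down when price falls below the minimum of average variable cost. AVC = VC/x = 36 - 8x + 2x^2.
At the minimum of AVC, MC = AVC. MC = 36 - 16x + 6x^2; setting MC = AVC gives 4x^2 - 8x = 0, so x = 2. min AVC = 28.
The firm shuts down for any P below $28.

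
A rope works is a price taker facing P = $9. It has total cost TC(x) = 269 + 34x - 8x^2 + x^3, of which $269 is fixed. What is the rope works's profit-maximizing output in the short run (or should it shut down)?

Shut down

From TC, MC = TC'(x) = 34 - 16x + 3x^2 and AVC = VC/x = 34 - 8x + x^2.
The AVC parabola has its vertex at x = 8/2 = 4, where AVC = 34 - 8·4 + 4^2 = $18.
P = $9 lies below min AVC = $18; no output level covers variable cost.
Shutting down limits the loss to fixed cost, $269.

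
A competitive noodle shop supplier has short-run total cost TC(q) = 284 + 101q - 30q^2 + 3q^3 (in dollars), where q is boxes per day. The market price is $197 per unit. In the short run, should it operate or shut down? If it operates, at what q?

Produce at q = 8

Variable cost is VC = 101q - 30q^2 + 3q^3, so AVC = VC/q = 101 - 30q + 3q^2 and MC = dTC/dq = 101 - 60q + 9q^2.
The AVC parabola has its vertex at q = 30/6 = 5, where AVC = 101 - 30·5 + 3·5^2 = $26.
Since P = $197 ≥ min AVC = $26, price covers variable cost and the firm should produce.
Solving P = MC: -96 - 60q + 9q^2 = 0 ⇒ q = -4/3 or 8. On the upward-sloping branch, q* = 8.
Check: AVC at q = 8 is $53 ≤ P, so revenue covers variable cost.
Profit = P·q − TC = 197·8 − 708 = $868.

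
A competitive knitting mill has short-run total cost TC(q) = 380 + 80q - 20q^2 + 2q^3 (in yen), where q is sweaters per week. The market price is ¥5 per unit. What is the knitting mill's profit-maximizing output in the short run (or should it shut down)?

Shut down

From TC, MC = TC'(q) = 80 - 40q + 6q^2 and AVC = VC/q = 80 - 20q + 2q^2.
AVC hits its minimum where MC = AVC, at q = 5, giving min AVC = 80 - 20·5 + 2·5^2 = ¥30.
P = ¥5 lies below min AVC = ¥30; no output level covers variable cost.
Shutting down limits the loss to fixed cost, ¥380.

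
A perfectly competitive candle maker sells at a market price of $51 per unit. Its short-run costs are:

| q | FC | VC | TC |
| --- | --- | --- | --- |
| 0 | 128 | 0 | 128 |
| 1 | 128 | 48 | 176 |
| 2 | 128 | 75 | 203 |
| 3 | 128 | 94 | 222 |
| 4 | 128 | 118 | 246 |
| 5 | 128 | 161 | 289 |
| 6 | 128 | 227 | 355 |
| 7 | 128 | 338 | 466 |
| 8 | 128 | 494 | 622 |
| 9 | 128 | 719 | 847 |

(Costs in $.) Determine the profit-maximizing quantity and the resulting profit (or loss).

Compute π = P·q − TC at each output: q=0: -128; q=1: -125; q=2: -101; q=3: -69; q=4: -42; q=5: -34; q=6: -49; q=7: -109; q=8: -214; q=9: -388.
Profit is maximized at q = 5. AVC there is 161/5 = $32.20 ≤ P, so producing beats shutting down (which would give -$128).

q = 5; profit = -$34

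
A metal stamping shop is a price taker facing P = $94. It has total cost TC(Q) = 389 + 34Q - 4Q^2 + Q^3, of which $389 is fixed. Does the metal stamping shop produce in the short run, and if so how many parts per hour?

Variable cost is VC = 34Q - 4Q^2 + Q^3, so AVC = VC/Q = 34 - 4Q + Q^2 and MC = dTC/dQ = 34 - 8Q + 3Q^2.
The AVC parabola has its vertex at Q = 4/2 = 2, where AVC = 34 - 4·2 + 2^2 = $30.
Since P = $94 ≥ min AVC = $30, price covers variable cost and the firm should produce.
Set P = MC: 94 = 34 - 8Q + 3Q^2 → -60 - 8Q + 3Q^2 = 0. The roots are Q = -10/3 and Q = 6; the profit-maximizing output is on the rising part of MC, so Q* = 6.
Check: AVC at Q = 6 is $46 ≤ P, so revenue covers variable cost.
Profit = P·Q − TC = 94·6 − 665 = -$101, a loss, but smaller than the $389 fixed cost the firm would lose by shutting down.

Produce at Q = 6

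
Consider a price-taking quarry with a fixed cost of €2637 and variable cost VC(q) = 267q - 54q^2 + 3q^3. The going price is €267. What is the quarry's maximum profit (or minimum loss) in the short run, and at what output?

AVC = 267 - 54q + 3q^2; min AVC = €24 at q = 9. Since P = €267 ≥ min AVC, the firm produces.
With MC = 267 - 108q + 9q^2, P = MC on the upward-sloping part at q* = 12.
TR = 267·12 = 3204. TC = 2637 + 612 = 3249. Profit = 3204 − 3249 = -€45.
By producing, the firm covers all variable cost plus €2592 of fixed cost; shutting down would lose the full €2637.

Profit = -€45 at q = 12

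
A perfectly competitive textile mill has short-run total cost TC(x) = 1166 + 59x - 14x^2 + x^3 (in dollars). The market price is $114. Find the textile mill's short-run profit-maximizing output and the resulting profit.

Profit = -$198 at x = 11

AVC = 59 - 14x + x^2; min AVC = $10 at x = 7. Since P = $114 ≥ min AVC, the firm produces.
With MC = 59 - 28x + 3x^2, P = MC on the upward-sloping part at x* = 11.
TR = 114·11 = 1254. TC = 1166 + 286 = 1452. Profit = 1254 − 1452 = -$198.
That loss of $198 beats the $1166 the firm would lose by shutting down; producing recovers $968 of fixed cost.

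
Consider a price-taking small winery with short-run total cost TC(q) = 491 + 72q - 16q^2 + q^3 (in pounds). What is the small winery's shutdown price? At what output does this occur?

£8 per unit, at q = 8

Short-run supply begins at min AVC. From VC = 72q - 16q^2 + q^3, AVC = 72 - 16q + q^2.
At the minimum of AVC, MC = AVC. MC = 72 - 32q + 3q^2; setting MC = AVC gives 2q^2 - 16q = 0, so q = 8. min AVC = 8.
So the shutdown price is £8.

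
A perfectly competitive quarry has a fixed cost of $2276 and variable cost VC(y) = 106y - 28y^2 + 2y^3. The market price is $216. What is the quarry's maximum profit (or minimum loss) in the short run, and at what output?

Profit = -$340 at y = 11

AVC = 106 - 28y + 2y^2; min AVC = $8 at y = 7. Since P = $216 ≥ min AVC, the firm produces.
MC = 106 - 56y + 6y^2. Setting P = MC and taking the root on the rising branch gives y* = 11.
TR = 216·11 = 2376. TC = 2276 + 440 = 2716. Profit = 2376 − 2716 = -$340.
That loss of $340 beats the $2276 the firm would lose by shutting down; producing recovers $1936 of fixed cost.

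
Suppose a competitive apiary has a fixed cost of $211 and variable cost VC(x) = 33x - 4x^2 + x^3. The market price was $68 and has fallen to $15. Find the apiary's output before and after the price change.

Output falls from 5 to 0 (the firm shuts down)

MC = 33 - 8x + 3x^2; the shutdown threshold is min AVC = $29 (at x = 2).
At P = $68 ≥ min AVC, set P = MC on the rising branch: x = 5.
At P = $15 < min AVC = $29, price no longer covers variable cost at any output, so the firm shuts down: x = 0.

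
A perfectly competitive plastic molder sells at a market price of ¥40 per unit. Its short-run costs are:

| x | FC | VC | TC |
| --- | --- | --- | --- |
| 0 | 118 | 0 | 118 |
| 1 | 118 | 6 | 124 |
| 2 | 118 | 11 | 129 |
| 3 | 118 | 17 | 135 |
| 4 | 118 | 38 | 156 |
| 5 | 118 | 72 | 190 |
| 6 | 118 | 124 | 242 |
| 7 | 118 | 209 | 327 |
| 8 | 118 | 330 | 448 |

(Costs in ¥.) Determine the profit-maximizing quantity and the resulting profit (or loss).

x = 5; profit = ¥10

Profit at each row (π = 40x − TC): x=0: -118; x=1: -84; x=2: -49; x=3: -15; x=4: 4; x=5: 10; x=6: -2; x=7: -47; x=8: -128.
Profit is maximized at x = 5. AVC there is 72/5 = ¥14.40 ≤ P, so producing beats shutting down (which would give -¥118).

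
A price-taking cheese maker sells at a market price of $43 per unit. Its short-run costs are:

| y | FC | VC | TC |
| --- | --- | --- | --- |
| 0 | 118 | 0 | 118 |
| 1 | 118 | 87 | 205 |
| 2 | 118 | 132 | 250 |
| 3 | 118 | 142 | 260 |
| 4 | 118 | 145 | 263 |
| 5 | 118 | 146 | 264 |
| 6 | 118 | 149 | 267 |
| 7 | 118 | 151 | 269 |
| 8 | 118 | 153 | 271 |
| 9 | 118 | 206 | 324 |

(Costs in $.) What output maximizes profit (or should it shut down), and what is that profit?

y = 8; profit = $73

Compute π = P·y − TC at each output: y=0: -118; y=1: -162; y=2: -164; y=3: -131; y=4: -91; y=5: -49; y=6: -9; y=7: 32; y=8: 73; y=9: 63.
Profit is maximized at y = 8. AVC there is 153/8 = $19.12 ≤ P, so producing beats shutting down (which would give -$118).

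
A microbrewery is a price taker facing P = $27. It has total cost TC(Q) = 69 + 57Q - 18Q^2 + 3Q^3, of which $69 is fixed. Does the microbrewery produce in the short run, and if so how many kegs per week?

Shut down

From TC, MC = TC'(Q) = 57 - 36Q + 9Q^2 and AVC = VC/Q = 57 - 18Q + 3Q^2.
The AVC parabola has its vertex at Q = 18/6 = 3, where AVC = 57 - 18·3 + 3·3^2 = $30.
Since P = $27 < min AVC = $30, price fails to cover variable cost at any output.
Shutting down limits the loss to fixed cost, $69.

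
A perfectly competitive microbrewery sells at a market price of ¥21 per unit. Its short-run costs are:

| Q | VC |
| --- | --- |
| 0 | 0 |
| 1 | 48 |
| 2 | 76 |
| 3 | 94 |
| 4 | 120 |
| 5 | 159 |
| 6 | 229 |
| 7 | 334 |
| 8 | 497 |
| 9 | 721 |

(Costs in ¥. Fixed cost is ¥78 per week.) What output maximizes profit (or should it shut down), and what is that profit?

Q = 0 (shut down); profit = -¥78

Profit at each row (π = 21Q − TC): Q=0: -78; Q=1: -105; Q=2: -112; Q=3: -109; Q=4: -114; Q=5: -132; Q=6: -181; Q=7: -265; Q=8: -407; Q=9: -610.
Profit is highest at Q = 0. Equivalently, the lowest AVC in the table is 120/4 ≈ ¥30 at Q = 4, and P = ¥21 falls below it — price never covers variable cost, so the firm shuts down and loses only its fixed cost.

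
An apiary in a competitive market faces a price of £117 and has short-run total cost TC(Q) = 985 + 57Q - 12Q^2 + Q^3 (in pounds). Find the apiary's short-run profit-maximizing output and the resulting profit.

Profit = -£185 at Q = 10

AVC = 57 - 12Q + Q^2; min AVC = £21 at Q = 6. Since P = £117 ≥ min AVC, the firm produces.
MC = 57 - 24Q + 3Q^2. Setting P = MC and taking the root on the rising branch gives Q* = 10.
TR = 117·10 = 1170. TC = 985 + 370 = 1355. Profit = 1170 − 1355 = -£185.
Shutting down would mean losing the fixed cost of £985, so operating at a loss of £185 is better by £800.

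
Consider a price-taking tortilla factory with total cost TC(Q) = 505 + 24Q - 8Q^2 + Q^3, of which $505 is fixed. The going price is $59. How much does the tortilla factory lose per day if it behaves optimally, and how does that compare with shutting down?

Profit = -$211 at Q = 7

AVC = 24 - 8Q + Q^2 has its minimum $8 at Q = 4; price $59 clears that bar, so the firm operates.
MC = 24 - 16Q + 3Q^2. Setting P = MC and taking the root on the rising branch gives Q* = 7.
TR = 59·7 = 413. TC = 505 + 119 = 624. Profit = 413 − 624 = -$211.
That loss of $211 beats the $505 the firm would lose by shutting down; producing recovers $294 of fixed cost.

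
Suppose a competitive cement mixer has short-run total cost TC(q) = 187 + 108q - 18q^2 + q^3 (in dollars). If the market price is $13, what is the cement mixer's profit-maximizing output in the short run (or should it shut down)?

Strip out fixed cost: VC = 108q - 18q^2 + q^3. Then AVC = 108 - 18q + q^2 and MC = 108 - 36q + 3q^2.
AVC hits its minimum where MC = AVC, at q = 9, giving min AVC = 108 - 18·9 + 9^2 = $27.
P = $13 lies below min AVC = $27; no output level covers variable cost.
Shutting down limits the loss to fixed cost, $187.

Shut down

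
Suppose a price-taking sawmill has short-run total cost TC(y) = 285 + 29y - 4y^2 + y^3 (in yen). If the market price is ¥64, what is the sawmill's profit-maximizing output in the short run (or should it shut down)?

Produce at y = 5

Strip out fixed cost: VC = 29y - 4y^2 + y^3. Then AVC = 29 - 4y + y^2 and MC = 29 - 8y + 3y^2.
The AVC parabola has its vertex at y = 4/2 = 2, where AVC = 29 - 4·2 + 2^2 = ¥25.
P = ¥64 exceeds min AVC = ¥25, so the firm stays open.
Set P = MC: 64 = 29 - 8y + 3y^2 → -35 - 8y + 3y^2 = 0. The roots are y = -7/3 and y = 5; the profit-maximizing output is on the rising part of MC, so y* = 5.
Check: AVC at y = 5 is ¥34 ≤ P, so revenue covers variable cost.
Profit = P·y − TC = 64·5 − 455 = -¥135, a loss, but smaller than the ¥285 fixed cost the firm would lose by shutting down.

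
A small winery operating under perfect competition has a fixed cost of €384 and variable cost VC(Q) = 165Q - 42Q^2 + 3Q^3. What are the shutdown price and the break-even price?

Shutdown price = min AVC. AVC = 165 - 42Q + 3Q^2, with vertex at Q = 7 and minimum €18.
ATC = 384/Q + 165 - 42Q + 3Q^2. Setting dATC/dQ = −384/Q^2 − 42 + 6Q = 0 gives Q = 8 (since 6·8^3 − 42·8^2 = 384).
min ATC = 384/8 + 165 − 42·8 + 3·8^2 = €69. That is the break-even price.
Between these two prices the firm operates at a loss; above €69 it earns a profit.

Shutdown price = €18; break-even price = €69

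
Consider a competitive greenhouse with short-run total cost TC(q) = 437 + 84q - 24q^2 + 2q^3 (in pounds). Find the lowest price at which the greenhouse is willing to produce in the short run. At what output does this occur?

£12 per unit, at q = 6

Short-run supply begins at min AVC. From VC = 84q - 24q^2 + 2q^3, AVC = 84 - 24q + 2q^2.
At the minimum of AVC, MC = AVC. MC = 84 - 48q + 6q^2; setting MC = AVC gives 4q^2 - 24q = 0, so q = 6. min AVC = 12.
So the shutdown price is £12.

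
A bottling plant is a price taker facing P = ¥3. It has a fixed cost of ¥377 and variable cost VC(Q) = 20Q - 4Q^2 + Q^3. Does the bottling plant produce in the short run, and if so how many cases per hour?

Shut down

Variable cost is VC = 20Q - 4Q^2 + Q^3, so AVC = VC/Q = 20 - 4Q + Q^2 and MC = dTC/dQ = 20 - 8Q + 3Q^2.
AVC hits its minimum where MC = AVC, at Q = 2, giving min AVC = 20 - 4·2 + 2^2 = ¥16.
P = ¥3 lies below min AVC = ¥16; no output level covers variable cost.
Best response: produce nothing and absorb the ¥377 fixed cost.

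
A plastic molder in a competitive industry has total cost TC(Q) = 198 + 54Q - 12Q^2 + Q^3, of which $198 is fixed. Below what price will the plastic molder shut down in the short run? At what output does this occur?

The shutdown price is the minimum of AVC. VC = 54Q - 12Q^2 + Q^3, so AVC = 54 - 12Q + Q^2.
At the minimum of AVC, MC = AVC. MC = 54 - 24Q + 3Q^2; setting MC = AVC gives 2Q^2 - 12Q = 0, so Q = 6. min AVC = 18.
The firm shuts down for any P below $18.

$18 per unit, at Q = 6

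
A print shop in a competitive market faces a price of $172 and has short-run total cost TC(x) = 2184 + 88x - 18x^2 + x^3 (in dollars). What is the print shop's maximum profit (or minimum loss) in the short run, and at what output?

AVC = 88 - 18x + x^2; min AVC = $7 at x = 9. Since P = $172 ≥ min AVC, the firm produces.
With MC = 88 - 36x + 3x^2, P = MC on the upward-sloping part at x* = 14.
TR = 172·14 = 2408. TC = 2184 + 448 = 2632. Profit = 2408 − 2632 = -$224.
That loss of $224 beats the $2184 the firm would lose by shutting down; producing recovers $1960 of fixed cost.

Profit = -$224 at x = 14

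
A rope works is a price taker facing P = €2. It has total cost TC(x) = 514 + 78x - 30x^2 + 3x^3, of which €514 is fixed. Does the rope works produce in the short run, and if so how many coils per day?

Shut down

Strip out fixed cost: VC = 78x - 30x^2 + 3x^3. Then AVC = 78 - 30x + 3x^2 and MC = 78 - 60x + 9x^2.
AVC hits its minimum where MC = AVC, at x = 5, giving min AVC = 78 - 30·5 + 3·5^2 = €3.
With P < min AVC (€2 < €3), every unit sold adds to the loss.
Best response: produce nothing and absorb the €514 fixed cost.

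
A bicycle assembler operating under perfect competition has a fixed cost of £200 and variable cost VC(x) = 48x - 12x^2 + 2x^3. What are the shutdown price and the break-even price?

AVC = 48 - 12x + 2x^2; minimized at x = 3, giving min AVC = £30. That is the shutdown price.
ATC = 200/x + 48 - 12x + 2x^2. Setting dATC/dx = −200/x^2 − 12 + 4x = 0 gives x = 5 (since 4·5^3 − 12·5^2 = 200).
min ATC = 200/5 + 48 − 12·5 + 2·5^2 = £78. That is the break-even price.
Between these two prices the firm operates at a loss; above £78 it earns a profit.

Shutdown price = £30; break-even price = £78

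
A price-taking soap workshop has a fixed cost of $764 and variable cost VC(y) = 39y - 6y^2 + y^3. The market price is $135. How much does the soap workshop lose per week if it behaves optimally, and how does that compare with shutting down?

Profit = -$124 at y = 8

AVC = 39 - 6y + y^2; min AVC = $30 at y = 3. Since P = $135 ≥ min AVC, the firm produces.
With MC = 39 - 12y + 3y^2, P = MC on the upward-sloping part at y* = 8.
TR = 135·8 = 1080. TC = 764 + 440 = 1204. Profit = 1080 − 1204 = -$124.
By producing, the firm covers all variable cost plus $640 of fixed cost; shutting down would lose the full $764.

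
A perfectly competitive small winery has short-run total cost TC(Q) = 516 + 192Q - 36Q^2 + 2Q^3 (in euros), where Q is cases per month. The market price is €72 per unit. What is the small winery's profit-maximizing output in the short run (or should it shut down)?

Strip out fixed cost: VC = 192Q - 36Q^2 + 2Q^3. Then AVC = 192 - 36Q + 2Q^2 and MC = 192 - 72Q + 6Q^2.
AVC is minimized where dAVC/dQ = -36 + 4Q = 0, at Q = 9; min AVC = 192 - 36·9 + 2·9^2 = €30.
P = €72 exceeds min AVC = €30, so the firm stays open.
P = MC gives 120 - 72Q + 6Q^2 = 0, with roots 2 and 10. Take the larger (rising MC): Q* = 10.
Check: AVC at Q = 10 is €32 ≤ P, so revenue covers variable cost.
Profit = P·Q − TC = 72·10 − 836 = -€116, a loss, but smaller than the €516 fixed cost the firm would lose by shutting down.

Produce at Q = 10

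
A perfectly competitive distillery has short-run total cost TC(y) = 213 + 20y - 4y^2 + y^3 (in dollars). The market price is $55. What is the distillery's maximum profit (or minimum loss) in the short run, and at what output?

Profit = -$63 at y = 5

AVC = 20 - 4y + y^2; min AVC = $16 at y = 2. Since P = $55 ≥ min AVC, the firm produces.
With MC = 20 - 8y + 3y^2, P = MC on the upward-sloping part at y* = 5.
TR = 55·5 = 275. TC = 213 + 125 = 338. Profit = 275 − 338 = -$63.
Shutting down would mean losing the fixed cost of $213, so operating at a loss of $63 is better by $150.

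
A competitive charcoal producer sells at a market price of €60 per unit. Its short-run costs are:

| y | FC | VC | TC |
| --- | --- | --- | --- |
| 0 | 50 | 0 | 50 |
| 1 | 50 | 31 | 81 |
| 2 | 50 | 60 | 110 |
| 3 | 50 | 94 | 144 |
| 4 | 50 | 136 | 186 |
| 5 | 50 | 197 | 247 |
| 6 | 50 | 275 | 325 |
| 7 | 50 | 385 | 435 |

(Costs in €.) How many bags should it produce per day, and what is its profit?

y = 4; profit = €54

Profit at each row (π = 60y − TC): y=0: -50; y=1: -21; y=2: 10; y=3: 36; y=4: 54; y=5: 53; y=6: 35; y=7: -15.
Profit is maximized at y = 4. AVC there is 136/4 = €34 ≤ P, so producing beats shutting down (which would give -€50).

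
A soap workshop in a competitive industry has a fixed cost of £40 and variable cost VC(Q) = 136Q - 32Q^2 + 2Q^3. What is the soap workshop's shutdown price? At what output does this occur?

Short-run supply begins at min AVC. From VC = 136Q - 32Q^2 + 2Q^3, AVC = 136 - 32Q + 2Q^2.
At the minimum of AVC, MC = AVC. MC = 136 - 64Q + 6Q^2; setting MC = AVC gives 4Q^2 - 32Q = 0, so Q = 8. min AVC = 8.
For P < £8 the firm produces nothing.

£8 per unit, at Q = 8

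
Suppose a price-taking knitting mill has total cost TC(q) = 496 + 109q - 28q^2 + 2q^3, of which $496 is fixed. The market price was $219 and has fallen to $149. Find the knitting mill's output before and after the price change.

MC = 109 - 56q + 6q^2; the shutdown threshold is min AVC = $11 (at q = 7).
With P = $219 above the shutdown price, P = MC gives q = 11.
At P = $149 ≥ min AVC, set P = MC: q = 10. The firm stays open but cuts output.

Output falls from 11 to 10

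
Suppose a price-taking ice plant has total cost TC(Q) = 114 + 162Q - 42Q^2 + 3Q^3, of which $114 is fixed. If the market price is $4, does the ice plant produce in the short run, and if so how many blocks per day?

Variable cost is VC = 162Q - 42Q^2 + 3Q^3, so AVC = VC/Q = 162 - 42Q + 3Q^2 and MC = dTC/dQ = 162 - 84Q + 9Q^2.
The AVC parabola has its vertex at Q = 42/6 = 7, where AVC = 162 - 42·7 + 3·7^2 = $15.
Since P = $4 < min AVC = $15, price fails to cover variable cost at any output.
Best response: produce nothing and absorb the $114 fixed cost.

Shut down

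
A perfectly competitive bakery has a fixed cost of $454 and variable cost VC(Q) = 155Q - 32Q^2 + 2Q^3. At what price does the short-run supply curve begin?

$27 per unit

The firm shuts down when price falls below the minimum of average variable cost. AVC = VC/Q = 155 - 32Q + 2Q^2.
dAVC/dQ = -32 + 4Q = 0 gives Q = 8. min AVC = 155 - 32·8 + 2·8^2 = 27.
So the shutdown price is $27.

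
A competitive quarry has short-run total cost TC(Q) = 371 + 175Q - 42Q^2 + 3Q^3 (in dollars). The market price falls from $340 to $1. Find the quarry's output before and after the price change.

MC = 175 - 84Q + 9Q^2; the shutdown threshold is min AVC = $28 (at Q = 7).
With P = $340 above the shutdown price, P = MC gives Q = 11.
At P = $1 < min AVC = $28, price no longer covers variable cost at any output, so the firm shuts down: Q = 0.

Output falls from 11 to 0 (the firm shuts down)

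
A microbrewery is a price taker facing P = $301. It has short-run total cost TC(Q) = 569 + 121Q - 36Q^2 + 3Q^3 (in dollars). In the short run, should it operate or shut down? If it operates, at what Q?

Strip out fixed cost: VC = 121Q - 36Q^2 + 3Q^3. Then AVC = 121 - 36Q + 3Q^2 and MC = 121 - 72Q + 9Q^2.
AVC is minimized where dAVC/dQ = -36 + 6Q = 0, at Q = 6; min AVC = 121 - 36·6 + 3·6^2 = $13.
Because $301 ≥ $13, revenue can cover variable cost; the firm operates.
Set P = MC: 301 = 121 - 72Q + 9Q^2 → -180 - 72Q + 9Q^2 = 0. The roots are Q = -2 and Q = 10; the profit-maximizing output is on the rising part of MC, so Q* = 10.
Check: AVC at Q = 10 is $61 ≤ P, so revenue covers variable cost.
Profit = P·Q − TC = 301·10 − 1179 = $1831.

Produce at Q = 10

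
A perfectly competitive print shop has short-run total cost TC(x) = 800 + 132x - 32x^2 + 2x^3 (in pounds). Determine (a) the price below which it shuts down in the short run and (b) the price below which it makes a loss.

Shutdown price = min AVC. AVC = 132 - 32x + 2x^2, with vertex at x = 8 and minimum £4.
ATC = 800/x + 132 - 32x + 2x^2. Setting dATC/dx = −800/x^2 − 32 + 4x = 0 gives x = 10 (since 4·10^3 − 32·10^2 = 800).
min ATC = 800/10 + 132 − 32·10 + 2·10^2 = £92. That is the break-even price.
For £4 ≤ P < £92 the firm produces at a loss; below £4 it shuts down.

Shutdown price = £4; break-even price = £92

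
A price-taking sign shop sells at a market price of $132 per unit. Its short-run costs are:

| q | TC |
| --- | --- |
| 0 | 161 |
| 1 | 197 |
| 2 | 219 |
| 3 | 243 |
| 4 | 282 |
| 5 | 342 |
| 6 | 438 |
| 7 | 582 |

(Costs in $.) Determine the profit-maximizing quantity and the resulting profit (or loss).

q = 6; profit = $354

Compute π = P·q − TC at each output: q=0: -161; q=1: -65; q=2: 45; q=3: 153; q=4: 246; q=5: 318; q=6: 354; q=7: 342.
Profit is maximized at q = 6. AVC there is 277/6 = $46.17 ≤ P, so producing beats shutting down (which would give -$161).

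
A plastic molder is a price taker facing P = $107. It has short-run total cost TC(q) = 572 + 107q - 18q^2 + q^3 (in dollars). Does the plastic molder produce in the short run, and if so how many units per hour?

Produce at q = 12

Variable cost is VC = 107q - 18q^2 + q^3, so AVC = VC/q = 107 - 18q + q^2 and MC = dTC/dq = 107 - 36q + 3q^2.
AVC hits its minimum where MC = AVC, at q = 9, giving min AVC = 107 - 18·9 + 9^2 = $26.
Because $107 ≥ $26, revenue can cover variable cost; the firm operates.
P = MC gives -36q + 3q^2 = 0, with roots 0 and 12. Take the larger (rising MC): q* = 12.
Check: AVC at q = 12 is $35 ≤ P, so revenue covers variable cost.
Profit = P·q − TC = 107·12 − 992 = $292.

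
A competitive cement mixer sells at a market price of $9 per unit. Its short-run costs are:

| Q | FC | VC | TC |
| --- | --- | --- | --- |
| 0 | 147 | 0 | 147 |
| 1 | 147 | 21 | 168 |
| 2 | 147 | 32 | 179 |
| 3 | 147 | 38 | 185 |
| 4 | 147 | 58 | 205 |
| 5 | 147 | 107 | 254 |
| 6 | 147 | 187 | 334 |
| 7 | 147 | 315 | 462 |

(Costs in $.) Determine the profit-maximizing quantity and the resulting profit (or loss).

Q = 0 (shut down); profit = -$147

Profit at each row (π = 9Q − TC): Q=0: -147; Q=1: -159; Q=2: -161; Q=3: -158; Q=4: -169; Q=5: -209; Q=6: -280; Q=7: -399.
Profit is highest at Q = 0. Equivalently, the lowest AVC in the table is 38/3 ≈ $12.67 at Q = 3, and P = $9 falls below it — price never covers variable cost, so the firm shuts down and loses only its fixed cost.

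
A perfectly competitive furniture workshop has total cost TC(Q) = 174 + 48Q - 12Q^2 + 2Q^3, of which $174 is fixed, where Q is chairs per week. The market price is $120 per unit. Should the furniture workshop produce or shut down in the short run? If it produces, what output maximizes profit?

Produce at Q = 6

Variable cost is VC = 48Q - 12Q^2 + 2Q^3, so AVC = VC/Q = 48 - 12Q + 2Q^2 and MC = dTC/dQ = 48 - 24Q + 6Q^2.
AVC hits its minimum where MC = AVC, at Q = 3, giving min AVC = 48 - 12·3 + 2·3^2 = $30.
P = $120 exceeds min AVC = $30, so the firm stays open.
Set P = MC: 120 = 48 - 24Q + 6Q^2 → -72 - 24Q + 6Q^2 = 0. The roots are Q = -2 and Q = 6; the profit-maximizing output is on the rising part of MC, so Q* = 6.
Check: AVC at Q = 6 is $48 ≤ P, so revenue covers variable cost.
Profit = P·Q − TC = 120·6 − 462 = $258.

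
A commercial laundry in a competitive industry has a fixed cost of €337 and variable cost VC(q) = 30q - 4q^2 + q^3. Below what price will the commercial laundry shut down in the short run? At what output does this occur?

The firm shuts down when price falls below the minimum of average variable cost. AVC = VC/q = 30 - 4q + q^2.
At the minimum of AVC, MC = AVC. MC = 30 - 8q + 3q^2; setting MC = AVC gives 2q^2 - 4q = 0, so q = 2. min AVC = 26.
For P < €26 the firm produces nothing.

€26 per unit, at q = 2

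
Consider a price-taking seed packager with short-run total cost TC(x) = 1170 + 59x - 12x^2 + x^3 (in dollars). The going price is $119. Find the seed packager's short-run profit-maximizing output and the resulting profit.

Profit = -$370 at x = 10

AVC = 59 - 12x + x^2 has its minimum $23 at x = 6; price $119 clears that bar, so the firm operates.
With MC = 59 - 24x + 3x^2, P = MC on the upward-sloping part at x* = 10.
TR = 119·10 = 1190. TC = 1170 + 390 = 1560. Profit = 1190 − 1560 = -$370.
That loss of $370 beats the $1170 the firm would lose by shutting down; producing recovers $800 of fixed cost.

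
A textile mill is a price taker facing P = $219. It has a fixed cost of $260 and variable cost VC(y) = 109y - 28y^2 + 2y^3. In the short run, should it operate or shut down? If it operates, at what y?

From TC, MC = TC'(y) = 109 - 56y + 6y^2 and AVC = VC/y = 109 - 28y + 2y^2.
The AVC parabola has its vertex at y = 28/4 = 7, where AVC = 109 - 28·7 + 2·7^2 = $11.
Since P = $219 ≥ min AVC = $11, price covers variable cost and the firm should produce.
P = MC gives -110 - 56y + 6y^2 = 0, with roots -5/3 and 11. Take the larger (rising MC): y* = 11.
Check: AVC at y = 11 is $43 ≤ P, so revenue covers variable cost.
Profit = P·y − TC = 219·11 − 733 = $1676.

Produce at y = 11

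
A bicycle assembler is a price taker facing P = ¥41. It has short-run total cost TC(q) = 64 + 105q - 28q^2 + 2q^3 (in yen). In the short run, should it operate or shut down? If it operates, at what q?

Produce at q = 8

From TC, MC = TC'(q) = 105 - 56q + 6q^2 and AVC = VC/q = 105 - 28q + 2q^2.
AVC hits its minimum where MC = AVC, at q = 7, giving min AVC = 105 - 28·7 + 2·7^2 = ¥7.
Because ¥41 ≥ ¥7, revenue can cover variable cost; the firm operates.
Solving P = MC: 64 - 56q + 6q^2 = 0 ⇒ q = 4/3 or 8. On the upward-sloping branch, q* = 8.
Check: AVC at q = 8 is ¥9 ≤ P, so revenue covers variable cost.
Profit = P·q − TC = 41·8 − 136 = ¥192.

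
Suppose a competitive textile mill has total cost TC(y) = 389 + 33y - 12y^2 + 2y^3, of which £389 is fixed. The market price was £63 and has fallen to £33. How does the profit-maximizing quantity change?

Output falls from 5 to 4

AVC = 33 - 12y + 2y^2, minimized at y = 3 where min AVC = £15. MC = 33 - 24y + 6y^2.
With P = £63 above the shutdown price, P = MC gives y = 5.
At P = £33 ≥ min AVC, set P = MC: y = 4. The firm stays open but cuts output.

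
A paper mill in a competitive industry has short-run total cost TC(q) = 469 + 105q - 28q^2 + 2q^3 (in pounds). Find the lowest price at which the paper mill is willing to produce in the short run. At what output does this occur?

The shutdown price is the minimum of AVC. VC = 105q - 28q^2 + 2q^3, so AVC = 105 - 28q + 2q^2.
dAVC/dq = -28 + 4q = 0 gives q = 7. min AVC = 105 - 28·7 + 2·7^2 = 7.
So the shutdown price is £7.

£7 per unit, at q = 7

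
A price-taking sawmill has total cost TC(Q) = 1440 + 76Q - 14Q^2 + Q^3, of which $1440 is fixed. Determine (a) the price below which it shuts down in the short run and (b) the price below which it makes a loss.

Shutdown price = $27; break-even price = $172

Shutdown price = min AVC. AVC = 76 - 14Q + Q^2, with vertex at Q = 7 and minimum $27.
ATC = 1440/Q + 76 - 14Q + Q^2. Setting dATC/dQ = −1440/Q^2 − 14 + 2Q = 0 gives Q = 12 (since 2·12^3 − 14·12^2 = 1440).
min ATC = 1440/12 + 76 − 14·12 + 12^2 = $172. That is the break-even price.
For $27 ≤ P < $172 the firm produces at a loss; below $27 it shuts down.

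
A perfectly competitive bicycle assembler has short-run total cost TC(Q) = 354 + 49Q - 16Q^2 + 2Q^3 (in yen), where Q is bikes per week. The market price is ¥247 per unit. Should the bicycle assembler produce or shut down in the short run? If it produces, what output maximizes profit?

Variable cost is VC = 49Q - 16Q^2 + 2Q^3, so AVC = VC/Q = 49 - 16Q + 2Q^2 and MC = dTC/dQ = 49 - 32Q + 6Q^2.
The AVC parabola has its vertex at Q = 16/4 = 4, where AVC = 49 - 16·4 + 2·4^2 = ¥17.
Because ¥247 ≥ ¥17, revenue can cover variable cost; the firm operates.
P = MC gives -198 - 32Q + 6Q^2 = 0, with roots -11/3 and 9. Take the larger (rising MC): Q* = 9.
Check: AVC at Q = 9 is ¥67 ≤ P, so revenue covers variable cost.
Profit = P·Q − TC = 247·9 − 957 = ¥1266.

Produce at Q = 9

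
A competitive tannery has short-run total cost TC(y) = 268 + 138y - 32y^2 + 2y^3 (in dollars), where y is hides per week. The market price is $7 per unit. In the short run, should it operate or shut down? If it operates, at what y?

Variable cost is VC = 138y - 32y^2 + 2y^3, so AVC = VC/y = 138 - 32y + 2y^2 and MC = dTC/dy = 138 - 64y + 6y^2.
The AVC parabola has its vertex at y = 32/4 = 8, where AVC = 138 - 32·8 + 2·8^2 = $10.
With P < min AVC ($7 < $10), every unit sold adds to the loss.
The firm minimizes its loss by shutting down and losing only its fixed cost of $268.

Shut down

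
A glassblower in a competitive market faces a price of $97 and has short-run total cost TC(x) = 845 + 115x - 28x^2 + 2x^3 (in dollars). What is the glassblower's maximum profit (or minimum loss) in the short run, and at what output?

AVC = 115 - 28x + 2x^2; min AVC = $17 at x = 7. Since P = $97 ≥ min AVC, the firm produces.
With MC = 115 - 56x + 6x^2, P = MC on the upward-sloping part at x* = 9.
TR = 97·9 = 873. TC = 845 + 225 = 1070. Profit = 873 − 1070 = -$197.
Shutting down would mean losing the fixed cost of $845, so operating at a loss of $197 is better by $648.

Profit = -$197 at x = 9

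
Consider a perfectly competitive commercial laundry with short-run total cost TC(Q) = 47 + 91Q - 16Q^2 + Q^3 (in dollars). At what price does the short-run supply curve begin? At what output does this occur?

The shutdown price is the minimum of AVC. VC = 91Q - 16Q^2 + Q^3, so AVC = 91 - 16Q + Q^2.
dAVC/dQ = -16 + 2Q = 0 gives Q = 8. min AVC = 91 - 16·8 + 8^2 = 27.
For P < $27 the firm produces nothing.

$27 per unit, at Q = 8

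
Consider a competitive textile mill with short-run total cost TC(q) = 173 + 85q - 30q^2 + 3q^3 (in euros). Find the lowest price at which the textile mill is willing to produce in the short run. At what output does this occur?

Short-run supply begins at min AVC. From VC = 85q - 30q^2 + 3q^3, AVC = 85 - 30q + 3q^2.
dAVC/dq = -30 + 6q = 0 gives q = 5. min AVC = 85 - 30·5 + 3·5^2 = 10.
So the shutdown price is €10.

€10 per unit, at q = 5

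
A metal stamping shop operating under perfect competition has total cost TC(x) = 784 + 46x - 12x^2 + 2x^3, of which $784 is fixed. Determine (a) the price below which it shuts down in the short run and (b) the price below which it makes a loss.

Shutdown price = min AVC. AVC = 46 - 12x + 2x^2, with vertex at x = 3 and minimum $28.
ATC = 784/x + 46 - 12x + 2x^2. Setting dATC/dx = −784/x^2 − 12 + 4x = 0 gives x = 7 (since 4·7^3 − 12·7^2 = 784).
min ATC = 784/7 + 46 − 12·7 + 2·7^2 = $172. That is the break-even price.
Between these two prices the firm operates at a loss; above $172 it earns a profit.

Shutdown price = $28; break-even price = $172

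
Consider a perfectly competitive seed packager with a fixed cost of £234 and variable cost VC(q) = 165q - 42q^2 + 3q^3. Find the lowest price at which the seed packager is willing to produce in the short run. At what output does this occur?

£18 per unit, at q = 7

Short-run supply begins at min AVC. From VC = 165q - 42q^2 + 3q^3, AVC = 165 - 42q + 3q^2.
At the minimum of AVC, MC = AVC. MC = 165 - 84q + 9q^2; setting MC = AVC gives 6q^2 - 42q = 0, so q = 7. min AVC = 18.
So the shutdown price is £18.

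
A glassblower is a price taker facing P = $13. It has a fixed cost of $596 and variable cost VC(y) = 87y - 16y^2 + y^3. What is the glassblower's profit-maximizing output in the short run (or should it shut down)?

Strip out fixed cost: VC = 87y - 16y^2 + y^3. Then AVC = 87 - 16y + y^2 and MC = 87 - 32y + 3y^2.
The AVC parabola has its vertex at y = 16/2 = 8, where AVC = 87 - 16·8 + 8^2 = $23.
Since P = $13 < min AVC = $23, price fails to cover variable cost at any output.
Shutting down limits the loss to fixed cost, $596.

Shut down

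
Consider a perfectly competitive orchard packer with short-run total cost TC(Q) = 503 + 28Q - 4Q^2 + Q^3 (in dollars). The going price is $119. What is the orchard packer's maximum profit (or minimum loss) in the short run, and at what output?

AVC = 28 - 4Q + Q^2 has its minimum $24 at Q = 2; price $119 clears that bar, so the firm operates.
With MC = 28 - 8Q + 3Q^2, P = MC on the upward-sloping part at Q* = 7.
TR = 119·7 = 833. TC = 503 + 343 = 846. Profit = 833 − 846 = -$13.
Shutting down would mean losing the fixed cost of $503, so operating at a loss of $13 is better by $490.

Profit = -$13 at Q = 7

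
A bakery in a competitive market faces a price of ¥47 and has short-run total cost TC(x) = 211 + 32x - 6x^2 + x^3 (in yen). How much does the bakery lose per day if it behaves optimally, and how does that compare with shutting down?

AVC = 32 - 6x + x^2 has its minimum ¥23 at x = 3; price ¥47 clears that bar, so the firm operates.
With MC = 32 - 12x + 3x^2, P = MC on the upward-sloping part at x* = 5.
TR = 47·5 = 235. TC = 211 + 135 = 346. Profit = 235 − 346 = -¥111.
That loss of ¥111 beats the ¥211 the firm would lose by shutting down; producing recovers ¥100 of fixed cost.

Profit = -¥111 at x = 5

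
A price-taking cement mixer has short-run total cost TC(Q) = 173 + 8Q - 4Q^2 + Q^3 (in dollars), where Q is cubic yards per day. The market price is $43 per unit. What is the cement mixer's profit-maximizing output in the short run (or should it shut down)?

Variable cost is VC = 8Q - 4Q^2 + Q^3, so AVC = VC/Q = 8 - 4Q + Q^2 and MC = dTC/dQ = 8 - 8Q + 3Q^2.
AVC is minimized where dAVC/dQ = -4 + 2Q = 0, at Q = 2; min AVC = 8 - 4·2 + 2^2 = $4.
Since P = $43 ≥ min AVC = $4, price covers variable cost and the firm should produce.
Set P = MC: 43 = 8 - 8Q + 3Q^2 → -35 - 8Q + 3Q^2 = 0. The roots are Q = -7/3 and Q = 5; the profit-maximizing output is on the rising part of MC, so Q* = 5.
Check: AVC at Q = 5 is $13 ≤ P, so revenue covers variable cost.
Profit = P·Q − TC = 43·5 − 238 = -$23, a loss, but smaller than the $173 fixed cost the firm would lose by shutting down.

Produce at Q = 5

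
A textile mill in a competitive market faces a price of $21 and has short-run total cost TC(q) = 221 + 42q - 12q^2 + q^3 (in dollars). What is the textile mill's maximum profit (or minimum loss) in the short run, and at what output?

Profit = -$123 at q = 7

AVC = 42 - 12q + q^2 has its minimum $6 at q = 6; price $21 clears that bar, so the firm operates.
With MC = 42 - 24q + 3q^2, P = MC on the upward-sloping part at q* = 7.
TR = 21·7 = 147. TC = 221 + 49 = 270. Profit = 147 − 270 = -$123.
That loss of $123 beats the $221 the firm would lose by shutting down; producing recovers $98 of fixed cost.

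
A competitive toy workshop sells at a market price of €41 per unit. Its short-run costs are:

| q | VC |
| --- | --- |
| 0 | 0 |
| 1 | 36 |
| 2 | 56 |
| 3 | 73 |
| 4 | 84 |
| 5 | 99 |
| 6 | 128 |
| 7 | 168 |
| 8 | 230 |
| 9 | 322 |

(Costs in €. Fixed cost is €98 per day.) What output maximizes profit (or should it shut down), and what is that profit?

q = 7; profit = €21

Compute π = P·q − TC at each output: q=0: -98; q=1: -93; q=2: -72; q=3: -48; q=4: -18; q=5: 8; q=6: 20; q=7: 21; q=8: 0; q=9: -51.
Profit is maximized at q = 7. AVC there is 168/7 = €24 ≤ P, so producing beats shutting down (which would give -€98).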